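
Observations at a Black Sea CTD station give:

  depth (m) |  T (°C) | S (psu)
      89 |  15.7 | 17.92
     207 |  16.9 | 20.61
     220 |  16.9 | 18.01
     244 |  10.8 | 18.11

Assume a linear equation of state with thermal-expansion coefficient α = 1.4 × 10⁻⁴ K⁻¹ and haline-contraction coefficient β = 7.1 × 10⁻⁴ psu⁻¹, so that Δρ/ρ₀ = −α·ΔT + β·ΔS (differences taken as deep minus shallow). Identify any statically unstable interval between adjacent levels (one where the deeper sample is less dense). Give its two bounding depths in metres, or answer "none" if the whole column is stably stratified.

Evaluate Δρ/ρ₀ = −αΔT + βΔS across each adjacent pair:
  89–207 m: −αΔT+βΔS = −(1.4 × 10⁻⁴)(+1.2)+(7.1 × 10⁻⁴)(+2.69) = 1.7 × 10⁻³ → stable
  207–220 m: −αΔT+βΔS = −(1.4 × 10⁻⁴)(+0.0)+(7.1 × 10⁻⁴)(-2.60) = -1.8 × 10⁻³ → UNSTABLE
  220–244 m: −αΔT+βΔS = −(1.4 × 10⁻⁴)(-6.1)+(7.1 × 10⁻⁴)(+0.10) = 9.2 × 10⁻⁴ → stable
The 207–220 m interval has Δρ < 0: lighter water underlies denser water.

207–220 m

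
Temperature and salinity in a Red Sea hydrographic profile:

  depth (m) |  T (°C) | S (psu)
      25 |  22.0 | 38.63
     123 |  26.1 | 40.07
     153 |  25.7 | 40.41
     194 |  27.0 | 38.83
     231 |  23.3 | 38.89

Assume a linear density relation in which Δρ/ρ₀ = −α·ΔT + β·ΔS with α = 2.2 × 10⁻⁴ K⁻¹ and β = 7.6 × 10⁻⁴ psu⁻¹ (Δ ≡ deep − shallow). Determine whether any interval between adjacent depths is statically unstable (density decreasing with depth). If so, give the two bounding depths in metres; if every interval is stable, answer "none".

153–194 m

Evaluate Δρ/ρ₀ = −αΔT + βΔS across each adjacent pair:
  25–123 m: −αΔT+βΔS = −(2.2 × 10⁻⁴)(+4.1)+(7.6 × 10⁻⁴)(+1.44) = 1.9 × 10⁻⁴ → stable
  123–153 m: −αΔT+βΔS = −(2.2 × 10⁻⁴)(-0.4)+(7.6 × 10⁻⁴)(+0.34) = 3.5 × 10⁻⁴ → stable
  153–194 m: −αΔT+βΔS = −(2.2 × 10⁻⁴)(+1.3)+(7.6 × 10⁻⁴)(-1.58) = -1.5 × 10⁻³ → UNSTABLE
  194–231 m: −αΔT+βΔS = −(2.2 × 10⁻⁴)(-3.7)+(7.6 × 10⁻⁴)(+0.06) = 8.6 × 10⁻⁴ → stable
The 153–194 m interval has Δρ < 0: lighter water underlies denser water.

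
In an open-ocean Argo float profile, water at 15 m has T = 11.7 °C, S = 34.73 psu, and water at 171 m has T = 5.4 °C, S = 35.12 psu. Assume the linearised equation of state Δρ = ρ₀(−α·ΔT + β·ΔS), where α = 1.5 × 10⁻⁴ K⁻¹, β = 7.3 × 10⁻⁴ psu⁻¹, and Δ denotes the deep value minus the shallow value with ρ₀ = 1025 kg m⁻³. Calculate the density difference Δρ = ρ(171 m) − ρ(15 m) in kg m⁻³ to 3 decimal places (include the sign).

ΔT = -6.3 K, ΔS = +0.39 psu (deep − shallow).
Δρ/ρ₀ = −(1.5 × 10⁻⁴)(-6.3) + (7.3 × 10⁻⁴)(+0.39) = 1.2297 × 10⁻³.
Δρ = 1025 × (1.2297 × 10⁻³) = +1.260 kg m⁻³.
Positive Δρ: denser below, stable.

+1.260 kg m⁻³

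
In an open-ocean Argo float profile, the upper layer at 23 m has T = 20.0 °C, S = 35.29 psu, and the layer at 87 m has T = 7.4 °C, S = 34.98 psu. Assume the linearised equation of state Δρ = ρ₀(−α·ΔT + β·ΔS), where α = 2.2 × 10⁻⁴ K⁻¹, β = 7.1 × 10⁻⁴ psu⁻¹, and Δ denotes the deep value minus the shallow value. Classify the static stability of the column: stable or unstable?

ΔT = 7.4 − 20.0 = -12.6 K and ΔS = 34.98 − 35.29 = -0.31 psu (deep − shallow).
−αΔT = 2.772 × 10⁻³; βΔS = -2.201 × 10⁻⁴; sum Δρ/ρ₀ = 2.5519 × 10⁻³.
Δρ/ρ₀ > 0, so Δρ > 0: deeper water is denser → statically stable.

stable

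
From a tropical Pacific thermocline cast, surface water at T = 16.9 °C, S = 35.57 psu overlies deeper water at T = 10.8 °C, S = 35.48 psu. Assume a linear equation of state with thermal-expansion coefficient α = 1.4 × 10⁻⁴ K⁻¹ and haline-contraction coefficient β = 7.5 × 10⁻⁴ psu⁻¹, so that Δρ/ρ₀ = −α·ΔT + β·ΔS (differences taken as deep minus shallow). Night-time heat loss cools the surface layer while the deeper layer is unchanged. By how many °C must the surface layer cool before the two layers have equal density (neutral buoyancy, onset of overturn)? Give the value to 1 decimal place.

Neutral buoyancy requires Δρ = 0, i.e. −α(T_deep − T_surf′) + β(S_deep − S_surf) = 0.
T_surf′ = T_deep − (β/α)·ΔS = 10.8 − (7.5 × 10⁻⁴/1.4 × 10⁻⁴)·(-0.09) = 11.282 °C.
Cooling required: 16.9 − (11.282) = 5.618 °C.

5.6 °C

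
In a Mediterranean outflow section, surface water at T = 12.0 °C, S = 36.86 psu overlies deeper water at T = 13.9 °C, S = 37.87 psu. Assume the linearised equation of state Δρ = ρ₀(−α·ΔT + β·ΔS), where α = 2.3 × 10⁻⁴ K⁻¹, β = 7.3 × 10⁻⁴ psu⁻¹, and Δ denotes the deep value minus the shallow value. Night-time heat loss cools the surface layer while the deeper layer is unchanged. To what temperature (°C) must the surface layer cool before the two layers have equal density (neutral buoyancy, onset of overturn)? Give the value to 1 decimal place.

10.7 °C

Neutral buoyancy requires Δρ = 0, i.e. −α(T_deep − T_surf′) + β(S_deep − S_surf) = 0.
T_surf′ = T_deep − (β/α)·ΔS = 13.9 − (7.3 × 10⁻⁴/2.3 × 10⁻⁴)·(+1.01) = 10.694 °C.
Cooling required: 12.0 − (10.694) = 1.306 °C.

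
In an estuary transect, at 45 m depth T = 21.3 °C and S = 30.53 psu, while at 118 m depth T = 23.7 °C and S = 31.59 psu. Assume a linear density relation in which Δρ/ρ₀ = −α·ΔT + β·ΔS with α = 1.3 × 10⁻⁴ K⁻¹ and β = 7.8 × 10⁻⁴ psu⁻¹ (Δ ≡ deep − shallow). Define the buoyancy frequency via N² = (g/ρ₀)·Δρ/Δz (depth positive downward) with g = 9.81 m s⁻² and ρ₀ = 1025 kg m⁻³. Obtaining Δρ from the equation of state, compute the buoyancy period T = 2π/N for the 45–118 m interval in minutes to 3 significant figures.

12.6 min

ΔT = +2.4 K, ΔS = +1.06 psu (deep − shallow).
Δρ/ρ₀ = −αΔT + βΔS = -3.12 × 10⁻⁴ + 8.268 × 10⁻⁴ = 5.148 × 10⁻⁴, so Δρ ≈ 0.5277 kg m⁻³.
N² = (g/ρ₀)·Δρ/Δz = g·(Δρ/ρ₀)/Δz = 9.81 × 5.148 × 10⁻⁴ / 73 = 6.9181 × 10⁻⁵ s⁻².
N = √(6.9181 × 10⁻⁵) = 8.3175 × 10⁻³ rad s⁻¹ → T = 2π/N = 755.42 s = 12.590 min ≈ 12.6 min.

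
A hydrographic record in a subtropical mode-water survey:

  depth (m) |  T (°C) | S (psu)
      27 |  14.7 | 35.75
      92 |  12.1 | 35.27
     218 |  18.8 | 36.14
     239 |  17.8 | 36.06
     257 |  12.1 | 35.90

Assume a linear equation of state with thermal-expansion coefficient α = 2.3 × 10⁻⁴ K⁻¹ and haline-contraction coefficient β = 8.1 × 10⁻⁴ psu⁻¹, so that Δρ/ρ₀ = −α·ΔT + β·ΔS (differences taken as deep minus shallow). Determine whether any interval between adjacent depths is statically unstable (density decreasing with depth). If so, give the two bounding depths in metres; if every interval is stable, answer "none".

Evaluate Δρ/ρ₀ = −αΔT + βΔS across each adjacent pair:
  27–92 m: −αΔT+βΔS = −(2.3 × 10⁻⁴)(-2.6)+(8.1 × 10⁻⁴)(-0.48) = 2.1 × 10⁻⁴ → stable
  92–218 m: −αΔT+βΔS = −(2.3 × 10⁻⁴)(+6.7)+(8.1 × 10⁻⁴)(+0.87) = -8.4 × 10⁻⁴ → UNSTABLE
  218–239 m: −αΔT+βΔS = −(2.3 × 10⁻⁴)(-1.0)+(8.1 × 10⁻⁴)(-0.08) = 1.7 × 10⁻⁴ → stable
  239–257 m: −αΔT+βΔS = −(2.3 × 10⁻⁴)(-5.7)+(8.1 × 10⁻⁴)(-0.16) = 1.2 × 10⁻³ → stable
The 92–218 m interval has Δρ < 0: lighter water underlies denser water.

92–218 m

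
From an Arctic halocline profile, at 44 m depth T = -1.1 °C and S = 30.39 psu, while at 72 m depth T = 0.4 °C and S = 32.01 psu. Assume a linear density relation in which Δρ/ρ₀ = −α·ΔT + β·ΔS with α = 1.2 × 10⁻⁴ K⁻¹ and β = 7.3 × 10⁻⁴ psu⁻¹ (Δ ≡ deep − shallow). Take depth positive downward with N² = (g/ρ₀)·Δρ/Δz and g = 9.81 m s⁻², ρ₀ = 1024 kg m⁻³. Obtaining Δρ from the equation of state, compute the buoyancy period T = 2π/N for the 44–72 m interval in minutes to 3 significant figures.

5.59 min

ΔT = +1.5 K, ΔS = +1.62 psu (deep − shallow).
Δρ/ρ₀ = −αΔT + βΔS = -1.80 × 10⁻⁴ + 1.1826 × 10⁻³ = 1.0026 × 10⁻³, so Δρ ≈ 1.027 kg m⁻³.
N² = (g/ρ₀)·Δρ/Δz = g·(Δρ/ρ₀)/Δz = 9.81 × 1.0026 × 10⁻³ / 28 = 3.5127 × 10⁻⁴ s⁻².
N = √(3.5127 × 10⁻⁴) = 0.018742 rad s⁻¹ → T = 2π/N = 335.25 s = 5.5875 min ≈ 5.59 min.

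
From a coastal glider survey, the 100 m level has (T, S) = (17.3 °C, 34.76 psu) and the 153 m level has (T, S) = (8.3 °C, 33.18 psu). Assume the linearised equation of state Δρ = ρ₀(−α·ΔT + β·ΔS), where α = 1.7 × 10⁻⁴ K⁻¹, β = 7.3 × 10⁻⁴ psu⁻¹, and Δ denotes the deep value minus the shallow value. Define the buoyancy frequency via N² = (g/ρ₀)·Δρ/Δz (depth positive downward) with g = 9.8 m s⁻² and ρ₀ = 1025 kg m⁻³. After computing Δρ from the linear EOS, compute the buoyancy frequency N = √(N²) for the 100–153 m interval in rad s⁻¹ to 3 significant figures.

8.34 × 10⁻³ rad s⁻¹

ΔT = -9.0 K, ΔS = -1.58 psu (deep − shallow).
Δρ/ρ₀ = −αΔT + βΔS = 1.53 × 10⁻³ − 1.1534 × 10⁻³ = 3.766 × 10⁻⁴, so Δρ ≈ 0.3860 kg m⁻³.
N² = (g/ρ₀)·Δρ/Δz = g·(Δρ/ρ₀)/Δz = 9.8 × 3.766 × 10⁻⁴ / 53 = 6.9635 × 10⁻⁵ s⁻².
N = √(6.9635 × 10⁻⁵) = 8.3448 × 10⁻³ rad s⁻¹ ≈ 8.34 × 10⁻³ rad s⁻¹.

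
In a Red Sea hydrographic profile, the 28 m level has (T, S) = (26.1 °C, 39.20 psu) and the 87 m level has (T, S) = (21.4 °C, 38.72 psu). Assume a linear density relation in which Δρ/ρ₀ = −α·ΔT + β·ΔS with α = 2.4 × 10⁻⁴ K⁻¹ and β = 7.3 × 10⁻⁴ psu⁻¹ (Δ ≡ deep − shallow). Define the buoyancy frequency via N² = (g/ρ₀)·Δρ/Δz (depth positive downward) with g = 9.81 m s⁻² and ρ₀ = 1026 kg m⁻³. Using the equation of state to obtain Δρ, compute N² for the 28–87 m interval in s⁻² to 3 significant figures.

ΔT = -4.7 K, ΔS = -0.48 psu (deep − shallow).
Δρ/ρ₀ = −αΔT + βΔS = 1.128 × 10⁻³ − 3.504 × 10⁻⁴ = 7.776 × 10⁻⁴, so Δρ ≈ 0.7978 kg m⁻³.
N² = (g/ρ₀)·Δρ/Δz = g·(Δρ/ρ₀)/Δz = 9.81 × 7.776 × 10⁻⁴ / 59 = 1.2929 × 10⁻⁴ s⁻² ≈ 1.29 × 10⁻⁴ s⁻².

1.29 × 10⁻⁴ s⁻²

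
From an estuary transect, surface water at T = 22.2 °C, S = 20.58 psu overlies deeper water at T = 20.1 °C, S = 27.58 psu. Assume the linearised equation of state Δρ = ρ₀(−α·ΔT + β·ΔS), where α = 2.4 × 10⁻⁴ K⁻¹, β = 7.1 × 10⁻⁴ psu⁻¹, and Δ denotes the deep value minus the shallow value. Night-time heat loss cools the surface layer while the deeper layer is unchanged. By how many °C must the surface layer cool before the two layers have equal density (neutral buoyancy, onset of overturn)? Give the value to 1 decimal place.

Neutral buoyancy requires Δρ = 0, i.e. −α(T_deep − T_surf′) + β(S_deep − S_surf) = 0.
T_surf′ = T_deep − (β/α)·ΔS = 20.1 − (7.1 × 10⁻⁴/2.4 × 10⁻⁴)·(+7.00) = -0.608 °C.
Cooling required: 22.2 − (-0.608) = 22.808 °C.

22.8 °C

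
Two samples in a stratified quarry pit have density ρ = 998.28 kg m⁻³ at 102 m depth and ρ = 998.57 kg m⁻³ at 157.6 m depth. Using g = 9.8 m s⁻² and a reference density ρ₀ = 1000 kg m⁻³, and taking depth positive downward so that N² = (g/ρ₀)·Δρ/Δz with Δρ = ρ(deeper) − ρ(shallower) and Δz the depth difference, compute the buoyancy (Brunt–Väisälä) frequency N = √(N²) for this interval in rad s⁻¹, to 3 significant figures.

7.15 × 10⁻³ rad s⁻¹

Δρ = 998.57 − 998.28 = 0.29 kg m⁻³ over Δz = 157.6 − 102 = 55.6 m.
N² = (9.8/1000) × (0.29/55.6) = 5.1115 × 10⁻⁵ s⁻².
N = √(5.1115 × 10⁻⁵) = 7.1495 × 10⁻³ rad s⁻¹ ≈ 7.15 × 10⁻³ rad s⁻¹.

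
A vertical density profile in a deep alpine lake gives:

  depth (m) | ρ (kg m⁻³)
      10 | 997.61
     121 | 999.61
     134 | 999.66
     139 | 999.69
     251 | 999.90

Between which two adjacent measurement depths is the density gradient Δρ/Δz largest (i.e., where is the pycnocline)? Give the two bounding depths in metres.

Compute the density gradient over each adjacent pair:
  10–121 m: Δρ/Δz = 2.00/111 = 0.018 kg m⁻⁴
  121–134 m: Δρ/Δz = 0.05/13 = 3.8 × 10⁻³ kg m⁻⁴
  134–139 m: Δρ/Δz = 0.03/5 = 6.0 × 10⁻³ kg m⁻⁴
  139–251 m: Δρ/Δz = 0.21/112 = 1.9 × 10⁻³ kg m⁻⁴
The largest gradient is in the 10–121 m interval — the pycnocline.

10–121 m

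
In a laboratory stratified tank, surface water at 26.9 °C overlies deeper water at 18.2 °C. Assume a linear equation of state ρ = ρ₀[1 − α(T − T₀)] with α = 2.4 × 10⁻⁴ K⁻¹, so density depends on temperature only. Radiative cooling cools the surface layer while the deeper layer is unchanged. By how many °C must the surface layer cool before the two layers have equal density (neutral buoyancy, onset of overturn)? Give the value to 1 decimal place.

With temperature the only control, equal density requires T_surf′ = T_deep.
T_surf′ = 18.2 °C.
Cooling required: 26.9 − 18.2 = 8.7 °C.

8.7 °C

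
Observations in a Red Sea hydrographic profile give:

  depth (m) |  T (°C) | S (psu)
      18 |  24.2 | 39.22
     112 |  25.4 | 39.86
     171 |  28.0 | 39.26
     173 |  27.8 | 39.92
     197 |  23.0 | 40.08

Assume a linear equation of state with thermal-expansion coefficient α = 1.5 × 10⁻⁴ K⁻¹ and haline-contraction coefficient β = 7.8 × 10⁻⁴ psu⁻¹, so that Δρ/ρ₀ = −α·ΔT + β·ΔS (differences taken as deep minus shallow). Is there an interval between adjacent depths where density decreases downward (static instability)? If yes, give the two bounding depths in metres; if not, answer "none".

112–171 m

Evaluate Δρ/ρ₀ = −αΔT + βΔS across each adjacent pair:
  18–112 m: −αΔT+βΔS = −(1.5 × 10⁻⁴)(+1.2)+(7.8 × 10⁻⁴)(+0.64) = 3.2 × 10⁻⁴ → stable
  112–171 m: −αΔT+βΔS = −(1.5 × 10⁻⁴)(+2.6)+(7.8 × 10⁻⁴)(-0.60) = -8.6 × 10⁻⁴ → UNSTABLE
  171–173 m: −αΔT+βΔS = −(1.5 × 10⁻⁴)(-0.2)+(7.8 × 10⁻⁴)(+0.66) = 5.4 × 10⁻⁴ → stable
  173–197 m: −αΔT+βΔS = −(1.5 × 10⁻⁴)(-4.8)+(7.8 × 10⁻⁴)(+0.16) = 8.4 × 10⁻⁴ → stable
The 112–171 m interval has Δρ < 0: lighter water underlies denser water.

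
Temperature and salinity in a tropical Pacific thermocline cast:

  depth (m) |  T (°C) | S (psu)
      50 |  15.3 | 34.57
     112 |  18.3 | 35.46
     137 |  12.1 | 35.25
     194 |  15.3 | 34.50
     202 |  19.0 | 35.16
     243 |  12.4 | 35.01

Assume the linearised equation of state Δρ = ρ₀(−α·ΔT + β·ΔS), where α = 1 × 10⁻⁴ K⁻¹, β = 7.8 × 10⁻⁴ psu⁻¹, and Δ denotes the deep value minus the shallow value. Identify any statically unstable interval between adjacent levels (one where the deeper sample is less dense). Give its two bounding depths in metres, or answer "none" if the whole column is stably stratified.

Evaluate Δρ/ρ₀ = −αΔT + βΔS across each adjacent pair:
  50–112 m: −αΔT+βΔS = −(1 × 10⁻⁴)(+3.0)+(7.8 × 10⁻⁴)(+0.89) = 3.9 × 10⁻⁴ → stable
  112–137 m: −αΔT+βΔS = −(1 × 10⁻⁴)(-6.2)+(7.8 × 10⁻⁴)(-0.21) = 4.6 × 10⁻⁴ → stable
  137–194 m: −αΔT+βΔS = −(1 × 10⁻⁴)(+3.2)+(7.8 × 10⁻⁴)(-0.75) = -9.0 × 10⁻⁴ → UNSTABLE
  194–202 m: −αΔT+βΔS = −(1 × 10⁻⁴)(+3.7)+(7.8 × 10⁻⁴)(+0.66) = 1.4 × 10⁻⁴ → stable
  202–243 m: −αΔT+βΔS = −(1 × 10⁻⁴)(-6.6)+(7.8 × 10⁻⁴)(-0.15) = 5.4 × 10⁻⁴ → stable
The 137–194 m interval has Δρ < 0: lighter water underlies denser water.

137–194 m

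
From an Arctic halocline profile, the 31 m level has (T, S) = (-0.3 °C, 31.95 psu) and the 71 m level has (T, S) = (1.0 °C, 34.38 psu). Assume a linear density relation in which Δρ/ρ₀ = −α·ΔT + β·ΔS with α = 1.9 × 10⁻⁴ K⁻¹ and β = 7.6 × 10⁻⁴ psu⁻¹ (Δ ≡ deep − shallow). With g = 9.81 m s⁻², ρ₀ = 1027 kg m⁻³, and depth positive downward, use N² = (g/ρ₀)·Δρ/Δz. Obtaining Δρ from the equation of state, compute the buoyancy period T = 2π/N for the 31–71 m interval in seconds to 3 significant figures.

ΔT = +1.3 K, ΔS = +2.43 psu (deep − shallow).
Δρ/ρ₀ = −αΔT + βΔS = -2.47 × 10⁻⁴ + 1.8468 × 10⁻³ = 1.5998 × 10⁻³, so Δρ ≈ 1.643 kg m⁻³.
N² = (g/ρ₀)·Δρ/Δz = g·(Δρ/ρ₀)/Δz = 9.81 × 1.5998 × 10⁻³ / 40 = 3.9235 × 10⁻⁴ s⁻².
N = √(3.9235 × 10⁻⁴) = 0.019808 rad s⁻¹ → T = 2π/N = 317.20 s ≈ 317 s.

317 s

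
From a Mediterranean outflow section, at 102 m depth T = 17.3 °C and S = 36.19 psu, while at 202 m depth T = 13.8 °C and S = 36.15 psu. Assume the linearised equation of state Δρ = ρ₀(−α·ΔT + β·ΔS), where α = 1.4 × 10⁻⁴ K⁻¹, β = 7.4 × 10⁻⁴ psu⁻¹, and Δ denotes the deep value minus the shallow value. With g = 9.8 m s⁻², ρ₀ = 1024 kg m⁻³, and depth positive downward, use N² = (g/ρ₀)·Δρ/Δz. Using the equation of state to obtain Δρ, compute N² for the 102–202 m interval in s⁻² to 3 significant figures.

4.51 × 10⁻⁵ s⁻²

ΔT = -3.5 K, ΔS = -0.04 psu (deep − shallow).
Δρ/ρ₀ = −αΔT + βΔS = 4.90 × 10⁻⁴ − 2.96 × 10⁻⁵ = 4.604 × 10⁻⁴, so Δρ ≈ 0.4714 kg m⁻³.
N² = (g/ρ₀)·Δρ/Δz = g·(Δρ/ρ₀)/Δz = 9.8 × 4.604 × 10⁻⁴ / 100 = 4.5119 × 10⁻⁵ s⁻² ≈ 4.51 × 10⁻⁵ s⁻².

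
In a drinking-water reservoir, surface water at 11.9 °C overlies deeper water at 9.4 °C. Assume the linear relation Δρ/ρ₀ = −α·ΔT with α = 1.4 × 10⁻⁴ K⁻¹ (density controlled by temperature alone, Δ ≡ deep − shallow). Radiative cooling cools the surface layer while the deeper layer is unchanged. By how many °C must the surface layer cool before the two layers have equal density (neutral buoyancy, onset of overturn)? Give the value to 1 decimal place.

2.5 °C

With temperature the only control, equal density requires T_surf′ = T_deep.
T_surf′ = 9.4 °C.
Cooling required: 11.9 − 9.4 = 2.5 °C.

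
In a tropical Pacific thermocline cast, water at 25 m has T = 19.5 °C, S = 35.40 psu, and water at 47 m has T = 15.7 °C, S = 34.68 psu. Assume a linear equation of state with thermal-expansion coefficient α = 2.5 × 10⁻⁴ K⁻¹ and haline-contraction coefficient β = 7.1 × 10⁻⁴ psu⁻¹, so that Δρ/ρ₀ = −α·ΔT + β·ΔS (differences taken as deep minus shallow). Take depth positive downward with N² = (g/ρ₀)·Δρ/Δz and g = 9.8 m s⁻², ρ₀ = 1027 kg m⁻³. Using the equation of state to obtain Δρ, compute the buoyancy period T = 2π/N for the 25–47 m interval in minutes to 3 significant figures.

7.49 min

ΔT = -3.8 K, ΔS = -0.72 psu (deep − shallow).
Δρ/ρ₀ = −αΔT + βΔS = 9.50 × 10⁻⁴ − 5.112 × 10⁻⁴ = 4.388 × 10⁻⁴, so Δρ ≈ 0.4506 kg m⁻³.
N² = (g/ρ₀)·Δρ/Δz = g·(Δρ/ρ₀)/Δz = 9.8 × 4.388 × 10⁻⁴ / 22 = 1.9547 × 10⁻⁴ s⁻².
N = √(1.9547 × 10⁻⁴) = 0.013981 rad s⁻¹ → T = 2π/N = 449.41 s = 7.4902 min ≈ 7.49 min.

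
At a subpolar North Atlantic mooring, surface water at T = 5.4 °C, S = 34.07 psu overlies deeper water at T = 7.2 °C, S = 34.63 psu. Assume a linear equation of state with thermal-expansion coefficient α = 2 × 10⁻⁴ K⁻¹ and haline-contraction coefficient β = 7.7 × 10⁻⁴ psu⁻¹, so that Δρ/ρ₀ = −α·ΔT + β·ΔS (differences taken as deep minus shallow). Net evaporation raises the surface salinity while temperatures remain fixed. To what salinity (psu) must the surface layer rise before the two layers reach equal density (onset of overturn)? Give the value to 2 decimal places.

34.16 psu

Neutral buoyancy requires −α(T_deep − T_surf) + β(S_deep − S_surf′) = 0.
S_surf′ = S_deep − (α/β)·ΔT = 34.63 − (2 × 10⁻⁴/7.7 × 10⁻⁴)·(+1.8) = 34.1625 psu.
Increase required: 34.1625 − 34.07 = 0.0925 psu.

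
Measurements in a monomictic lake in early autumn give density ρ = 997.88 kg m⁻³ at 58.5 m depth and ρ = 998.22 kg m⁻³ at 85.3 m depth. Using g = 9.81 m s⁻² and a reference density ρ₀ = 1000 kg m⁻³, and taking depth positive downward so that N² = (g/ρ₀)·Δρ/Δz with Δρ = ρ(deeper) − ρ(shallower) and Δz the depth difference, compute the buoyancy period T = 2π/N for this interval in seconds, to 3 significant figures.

563 s

Δρ = 998.22 − 997.88 = 0.34 kg m⁻³ over Δz = 85.3 − 58.5 = 26.8 m.
N² = (9.81/1000) × (0.34/26.8) = 1.2446 × 10⁻⁴ s⁻².
N = √(1.2446 × 10⁻⁴) = 0.011156 rad s⁻¹, so T = 2π/N = 563.21 s ≈ 563 s.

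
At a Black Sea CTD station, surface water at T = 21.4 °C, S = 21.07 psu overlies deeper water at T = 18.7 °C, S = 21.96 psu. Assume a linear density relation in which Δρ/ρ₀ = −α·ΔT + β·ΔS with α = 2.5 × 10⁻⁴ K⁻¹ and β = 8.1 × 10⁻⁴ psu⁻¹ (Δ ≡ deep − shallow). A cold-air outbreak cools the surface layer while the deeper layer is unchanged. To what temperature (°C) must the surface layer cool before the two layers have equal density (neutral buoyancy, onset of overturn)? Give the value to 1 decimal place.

15.8 °C

Neutral buoyancy requires Δρ = 0, i.e. −α(T_deep − T_surf′) + β(S_deep − S_surf) = 0.
T_surf′ = T_deep − (β/α)·ΔS = 18.7 − (8.1 × 10⁻⁴/2.5 × 10⁻⁴)·(+0.89) = 15.816 °C.
Cooling required: 21.4 − (15.816) = 5.584 °C.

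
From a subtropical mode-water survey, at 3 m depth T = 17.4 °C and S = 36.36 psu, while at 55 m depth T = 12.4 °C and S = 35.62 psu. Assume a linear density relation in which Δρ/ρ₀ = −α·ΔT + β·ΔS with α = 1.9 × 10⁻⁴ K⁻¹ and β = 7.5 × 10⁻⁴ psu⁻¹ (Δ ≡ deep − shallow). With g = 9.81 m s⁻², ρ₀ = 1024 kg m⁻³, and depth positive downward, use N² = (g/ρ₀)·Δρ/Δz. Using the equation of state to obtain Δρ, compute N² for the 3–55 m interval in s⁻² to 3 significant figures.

7.45 × 10⁻⁵ s⁻²

ΔT = -5.0 K, ΔS = -0.74 psu (deep − shallow).
Δρ/ρ₀ = −αΔT + βΔS = 9.50 × 10⁻⁴ − 5.55 × 10⁻⁴ = 3.95 × 10⁻⁴, so Δρ ≈ 0.4045 kg m⁻³.
N² = (g/ρ₀)·Δρ/Δz = g·(Δρ/ρ₀)/Δz = 9.81 × 3.95 × 10⁻⁴ / 52 = 7.4518 × 10⁻⁵ s⁻² ≈ 7.45 × 10⁻⁵ s⁻².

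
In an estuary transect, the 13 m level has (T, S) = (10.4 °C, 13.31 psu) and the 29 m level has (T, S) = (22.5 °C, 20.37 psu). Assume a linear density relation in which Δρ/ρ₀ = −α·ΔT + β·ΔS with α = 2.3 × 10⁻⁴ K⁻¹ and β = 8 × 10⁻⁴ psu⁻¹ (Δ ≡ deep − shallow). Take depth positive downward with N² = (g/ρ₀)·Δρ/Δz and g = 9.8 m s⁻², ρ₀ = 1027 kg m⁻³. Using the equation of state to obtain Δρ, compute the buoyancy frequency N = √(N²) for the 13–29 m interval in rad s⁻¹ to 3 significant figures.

0.0419 rad s⁻¹

ΔT = +12.1 K, ΔS = +7.06 psu (deep − shallow).
Δρ/ρ₀ = −αΔT + βΔS = -2.783 × 10⁻³ + 5.648 × 10⁻³ = 2.865 × 10⁻³, so Δρ ≈ 2.942 kg m⁻³.
N² = (g/ρ₀)·Δρ/Δz = g·(Δρ/ρ₀)/Δz = 9.8 × 2.865 × 10⁻³ / 16 = 1.7548 × 10⁻³ s⁻².
N = √(1.7548 × 10⁻³) = 0.041890 rad s⁻¹ ≈ 0.0419 rad s⁻¹.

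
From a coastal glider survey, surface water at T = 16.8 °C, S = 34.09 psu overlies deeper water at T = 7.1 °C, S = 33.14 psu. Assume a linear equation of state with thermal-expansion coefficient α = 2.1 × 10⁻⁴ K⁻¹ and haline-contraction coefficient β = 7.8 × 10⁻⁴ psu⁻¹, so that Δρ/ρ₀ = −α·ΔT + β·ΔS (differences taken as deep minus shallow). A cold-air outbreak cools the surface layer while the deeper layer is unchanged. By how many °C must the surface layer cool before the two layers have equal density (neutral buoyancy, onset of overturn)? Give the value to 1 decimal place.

Neutral buoyancy requires Δρ = 0, i.e. −α(T_deep − T_surf′) + β(S_deep − S_surf) = 0.
T_surf′ = T_deep − (β/α)·ΔS = 7.1 − (7.8 × 10⁻⁴/2.1 × 10⁻⁴)·(-0.95) = 10.629 °C.
Cooling required: 16.8 − (10.629) = 6.171 °C.

6.2 °C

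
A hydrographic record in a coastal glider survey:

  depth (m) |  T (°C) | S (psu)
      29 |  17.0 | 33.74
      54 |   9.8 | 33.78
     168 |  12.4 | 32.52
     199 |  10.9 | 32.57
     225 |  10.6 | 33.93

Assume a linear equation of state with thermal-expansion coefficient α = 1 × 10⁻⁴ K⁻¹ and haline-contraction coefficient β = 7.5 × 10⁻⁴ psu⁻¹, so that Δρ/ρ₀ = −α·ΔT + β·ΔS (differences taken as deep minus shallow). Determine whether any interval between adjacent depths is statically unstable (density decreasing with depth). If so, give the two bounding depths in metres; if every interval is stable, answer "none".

54–168 m

Evaluate Δρ/ρ₀ = −αΔT + βΔS across each adjacent pair:
  29–54 m: −αΔT+βΔS = −(1 × 10⁻⁴)(-7.2)+(7.5 × 10⁻⁴)(+0.04) = 7.5 × 10⁻⁴ → stable
  54–168 m: −αΔT+βΔS = −(1 × 10⁻⁴)(+2.6)+(7.5 × 10⁻⁴)(-1.26) = -1.2 × 10⁻³ → UNSTABLE
  168–199 m: −αΔT+βΔS = −(1 × 10⁻⁴)(-1.5)+(7.5 × 10⁻⁴)(+0.05) = 1.9 × 10⁻⁴ → stable
  199–225 m: −αΔT+βΔS = −(1 × 10⁻⁴)(-0.3)+(7.5 × 10⁻⁴)(+1.36) = 1.1 × 10⁻³ → stable
The 54–168 m interval has Δρ < 0: lighter water underlies denser water.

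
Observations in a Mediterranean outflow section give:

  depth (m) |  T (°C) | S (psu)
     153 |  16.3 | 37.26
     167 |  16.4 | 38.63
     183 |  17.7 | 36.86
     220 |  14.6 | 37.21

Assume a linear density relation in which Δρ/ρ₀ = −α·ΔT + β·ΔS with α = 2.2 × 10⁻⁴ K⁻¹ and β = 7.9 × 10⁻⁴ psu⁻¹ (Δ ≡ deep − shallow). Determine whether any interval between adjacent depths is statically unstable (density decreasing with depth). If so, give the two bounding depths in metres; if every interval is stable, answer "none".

167–183 m

Evaluate Δρ/ρ₀ = −αΔT + βΔS across each adjacent pair:
  153–167 m: −αΔT+βΔS = −(2.2 × 10⁻⁴)(+0.1)+(7.9 × 10⁻⁴)(+1.37) = 1.1 × 10⁻³ → stable
  167–183 m: −αΔT+βΔS = −(2.2 × 10⁻⁴)(+1.3)+(7.9 × 10⁻⁴)(-1.77) = -1.7 × 10⁻³ → UNSTABLE
  183–220 m: −αΔT+βΔS = −(2.2 × 10⁻⁴)(-3.1)+(7.9 × 10⁻⁴)(+0.35) = 9.6 × 10⁻⁴ → stable
The 167–183 m interval has Δρ < 0: lighter water underlies denser water.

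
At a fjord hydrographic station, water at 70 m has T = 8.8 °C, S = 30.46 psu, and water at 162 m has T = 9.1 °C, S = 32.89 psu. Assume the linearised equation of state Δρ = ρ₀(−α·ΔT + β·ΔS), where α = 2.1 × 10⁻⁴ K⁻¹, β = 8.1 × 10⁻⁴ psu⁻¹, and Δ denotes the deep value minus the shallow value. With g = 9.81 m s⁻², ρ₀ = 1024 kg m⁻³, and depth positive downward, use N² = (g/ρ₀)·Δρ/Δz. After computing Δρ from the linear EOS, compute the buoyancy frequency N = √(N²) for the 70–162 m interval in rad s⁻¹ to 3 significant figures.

ΔT = +0.3 K, ΔS = +2.43 psu (deep − shallow).
Δρ/ρ₀ = −αΔT + βΔS = -6.30 × 10⁻⁵ + 1.9683 × 10⁻³ = 1.9053 × 10⁻³, so Δρ ≈ 1.951 kg m⁻³.
N² = (g/ρ₀)·Δρ/Δz = g·(Δρ/ρ₀)/Δz = 9.81 × 1.9053 × 10⁻³ / 92 = 2.0316 × 10⁻⁴ s⁻².
N = √(2.0316 × 10⁻⁴) = 0.014253 rad s⁻¹ ≈ 0.0143 rad s⁻¹.

0.0143 rad s⁻¹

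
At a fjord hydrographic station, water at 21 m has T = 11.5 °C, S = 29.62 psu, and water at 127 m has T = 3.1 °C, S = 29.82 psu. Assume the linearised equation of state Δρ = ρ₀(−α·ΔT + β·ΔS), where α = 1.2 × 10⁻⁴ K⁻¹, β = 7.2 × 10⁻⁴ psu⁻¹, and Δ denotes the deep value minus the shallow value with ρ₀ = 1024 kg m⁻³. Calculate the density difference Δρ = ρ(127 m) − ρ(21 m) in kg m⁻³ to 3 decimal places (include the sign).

+1.180 kg m⁻³

ΔT = -8.4 K, ΔS = +0.20 psu (deep − shallow).
Δρ/ρ₀ = −(1.2 × 10⁻⁴)(-8.4) + (7.2 × 10⁻⁴)(+0.20) = 1.152 × 10⁻³.
Δρ = 1024 × (1.152 × 10⁻³) = +1.180 kg m⁻³.
Positive Δρ: denser below, stable.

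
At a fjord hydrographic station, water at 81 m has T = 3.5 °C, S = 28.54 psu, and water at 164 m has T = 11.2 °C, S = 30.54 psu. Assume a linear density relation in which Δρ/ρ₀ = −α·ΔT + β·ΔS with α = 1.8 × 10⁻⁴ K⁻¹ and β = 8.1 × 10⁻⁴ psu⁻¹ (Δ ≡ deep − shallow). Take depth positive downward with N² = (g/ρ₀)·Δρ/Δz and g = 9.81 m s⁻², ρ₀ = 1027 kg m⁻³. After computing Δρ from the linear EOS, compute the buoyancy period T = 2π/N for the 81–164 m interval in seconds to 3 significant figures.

1.19 × 10³ s

ΔT = +7.7 K, ΔS = +2.00 psu (deep − shallow).
Δρ/ρ₀ = −αΔT + βΔS = -1.386 × 10⁻³ + 1.62 × 10⁻³ = 2.34 × 10⁻⁴, so Δρ ≈ 0.2403 kg m⁻³.
N² = (g/ρ₀)·Δρ/Δz = g·(Δρ/ρ₀)/Δz = 9.81 × 2.34 × 10⁻⁴ / 83 = 2.7657 × 10⁻⁵ s⁻².
N = √(2.7657 × 10⁻⁵) = 5.2590 × 10⁻³ rad s⁻¹ → T = 2π/N = 1.1947 × 10³ s ≈ 1.19 × 10³ s.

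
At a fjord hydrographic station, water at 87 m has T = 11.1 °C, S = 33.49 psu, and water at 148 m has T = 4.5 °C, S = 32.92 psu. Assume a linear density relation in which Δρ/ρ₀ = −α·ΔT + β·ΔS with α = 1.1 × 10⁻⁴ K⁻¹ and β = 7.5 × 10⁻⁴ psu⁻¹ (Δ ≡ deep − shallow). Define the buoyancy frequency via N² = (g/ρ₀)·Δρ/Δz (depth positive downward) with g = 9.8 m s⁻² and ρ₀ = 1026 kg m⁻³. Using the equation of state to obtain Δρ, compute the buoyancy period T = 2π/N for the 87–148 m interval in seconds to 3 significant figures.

ΔT = -6.6 K, ΔS = -0.57 psu (deep − shallow).
Δρ/ρ₀ = −αΔT + βΔS = 7.26 × 10⁻⁴ − 4.275 × 10⁻⁴ = 2.985 × 10⁻⁴, so Δρ ≈ 0.3063 kg m⁻³.
N² = (g/ρ₀)·Δρ/Δz = g·(Δρ/ρ₀)/Δz = 9.8 × 2.985 × 10⁻⁴ / 61 = 4.7956 × 10⁻⁵ s⁻².
N = √(4.7956 × 10⁻⁵) = 6.9250 × 10⁻³ rad s⁻¹ → T = 2π/N = 907.32 s ≈ 907 s.

907 s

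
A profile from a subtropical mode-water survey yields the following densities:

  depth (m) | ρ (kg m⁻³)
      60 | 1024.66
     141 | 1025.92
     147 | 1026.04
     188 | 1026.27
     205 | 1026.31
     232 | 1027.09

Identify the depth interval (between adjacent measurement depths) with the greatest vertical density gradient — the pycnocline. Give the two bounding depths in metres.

Compute the density gradient over each adjacent pair:
  60–141 m: Δρ/Δz = 1.26/81 = 0.016 kg m⁻⁴
  141–147 m: Δρ/Δz = 0.12/6 = 0.020 kg m⁻⁴
  147–188 m: Δρ/Δz = 0.23/41 = 5.6 × 10⁻³ kg m⁻⁴
  188–205 m: Δρ/Δz = 0.04/17 = 2.4 × 10⁻³ kg m⁻⁴
  205–232 m: Δρ/Δz = 0.78/27 = 0.029 kg m⁻⁴
The largest gradient is in the 205–232 m interval — the pycnocline.

205–232 m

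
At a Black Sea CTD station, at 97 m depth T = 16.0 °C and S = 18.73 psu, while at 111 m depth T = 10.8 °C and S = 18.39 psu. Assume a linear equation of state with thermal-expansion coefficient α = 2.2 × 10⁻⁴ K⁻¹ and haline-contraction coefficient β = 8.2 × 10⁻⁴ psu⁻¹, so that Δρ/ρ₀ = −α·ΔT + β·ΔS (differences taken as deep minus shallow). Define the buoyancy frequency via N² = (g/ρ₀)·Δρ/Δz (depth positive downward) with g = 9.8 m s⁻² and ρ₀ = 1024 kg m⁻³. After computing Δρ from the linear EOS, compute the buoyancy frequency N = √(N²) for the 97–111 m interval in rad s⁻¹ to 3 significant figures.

0.0246 rad s⁻¹

ΔT = -5.2 K, ΔS = -0.34 psu (deep − shallow).
Δρ/ρ₀ = −αΔT + βΔS = 1.144 × 10⁻³ − 2.788 × 10⁻⁴ = 8.652 × 10⁻⁴, so Δρ ≈ 0.8860 kg m⁻³.
N² = (g/ρ₀)·Δρ/Δz = g·(Δρ/ρ₀)/Δz = 9.8 × 8.652 × 10⁻⁴ / 14 = 6.0564 × 10⁻⁴ s⁻².
N = √(6.0564 × 10⁻⁴) = 0.024610 rad s⁻¹ ≈ 0.0246 rad s⁻¹.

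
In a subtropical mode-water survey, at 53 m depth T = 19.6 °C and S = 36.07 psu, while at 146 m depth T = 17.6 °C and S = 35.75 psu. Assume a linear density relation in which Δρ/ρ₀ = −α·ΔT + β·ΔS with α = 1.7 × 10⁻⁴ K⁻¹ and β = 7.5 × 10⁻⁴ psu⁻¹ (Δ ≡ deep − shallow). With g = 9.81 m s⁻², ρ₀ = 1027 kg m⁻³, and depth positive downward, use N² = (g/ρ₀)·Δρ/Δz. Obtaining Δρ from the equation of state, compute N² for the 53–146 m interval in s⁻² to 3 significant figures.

ΔT = -2.0 K, ΔS = -0.32 psu (deep − shallow).
Δρ/ρ₀ = −αΔT + βΔS = 3.40 × 10⁻⁴ − 2.40 × 10⁻⁴ = 1.00 × 10⁻⁴, so Δρ ≈ 0.1027 kg m⁻³.
N² = (g/ρ₀)·Δρ/Δz = g·(Δρ/ρ₀)/Δz = 9.81 × 1.00 × 10⁻⁴ / 93 = 1.0548 × 10⁻⁵ s⁻² ≈ 1.05 × 10⁻⁵ s⁻².

1.05 × 10⁻⁵ s⁻²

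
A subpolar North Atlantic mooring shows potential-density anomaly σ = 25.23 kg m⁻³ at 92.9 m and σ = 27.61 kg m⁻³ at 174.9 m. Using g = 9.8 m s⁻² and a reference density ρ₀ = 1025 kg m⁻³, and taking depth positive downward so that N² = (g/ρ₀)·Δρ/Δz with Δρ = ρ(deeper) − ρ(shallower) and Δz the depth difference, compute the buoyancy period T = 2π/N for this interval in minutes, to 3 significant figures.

6.29 min

Δρ = 1027.61 − 1025.23 = 2.38 kg m⁻³ over Δz = 174.9 − 92.9 = 82 m.
N² = (9.8/1025) × (2.38/82) = 2.7750 × 10⁻⁴ s⁻².
N = √(2.7750 × 10⁻⁴) = 0.016658 rad s⁻¹, so T = 2π/N = 377.19 s = 6.2865 min ≈ 6.29 min.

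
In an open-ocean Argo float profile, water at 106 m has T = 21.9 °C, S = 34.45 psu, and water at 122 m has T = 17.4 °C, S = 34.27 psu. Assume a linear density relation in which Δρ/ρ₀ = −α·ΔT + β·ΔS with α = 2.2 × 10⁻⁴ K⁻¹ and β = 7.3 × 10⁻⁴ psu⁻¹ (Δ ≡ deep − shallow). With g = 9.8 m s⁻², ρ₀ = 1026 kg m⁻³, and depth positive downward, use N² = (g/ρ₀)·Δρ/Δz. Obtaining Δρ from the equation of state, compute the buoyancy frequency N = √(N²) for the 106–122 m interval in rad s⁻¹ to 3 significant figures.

ΔT = -4.5 K, ΔS = -0.18 psu (deep − shallow).
Δρ/ρ₀ = −αΔT + βΔS = 9.90 × 10⁻⁴ − 1.314 × 10⁻⁴ = 8.586 × 10⁻⁴, so Δρ ≈ 0.8809 kg m⁻³.
N² = (g/ρ₀)·Δρ/Δz = g·(Δρ/ρ₀)/Δz = 9.8 × 8.586 × 10⁻⁴ / 16 = 5.2589 × 10⁻⁴ s⁻².
N = √(5.2589 × 10⁻⁴) = 0.022932 rad s⁻¹ ≈ 0.0229 rad s⁻¹.

0.0229 rad s⁻¹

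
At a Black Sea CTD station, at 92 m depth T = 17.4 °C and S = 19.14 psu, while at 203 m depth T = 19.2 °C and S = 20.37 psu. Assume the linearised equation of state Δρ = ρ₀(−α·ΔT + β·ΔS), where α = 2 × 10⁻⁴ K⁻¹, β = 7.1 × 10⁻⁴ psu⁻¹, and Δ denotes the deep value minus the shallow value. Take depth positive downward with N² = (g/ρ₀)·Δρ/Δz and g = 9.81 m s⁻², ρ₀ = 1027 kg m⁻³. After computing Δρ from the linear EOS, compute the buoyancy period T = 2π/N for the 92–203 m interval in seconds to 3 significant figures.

ΔT = +1.8 K, ΔS = +1.23 psu (deep − shallow).
Δρ/ρ₀ = −αΔT + βΔS = -3.60 × 10⁻⁴ + 8.733 × 10⁻⁴ = 5.133 × 10⁻⁴, so Δρ ≈ 0.5272 kg m⁻³.
N² = (g/ρ₀)·Δρ/Δz = g·(Δρ/ρ₀)/Δz = 9.81 × 5.133 × 10⁻⁴ / 111 = 4.5365 × 10⁻⁵ s⁻².
N = √(4.5365 × 10⁻⁵) = 6.7354 × 10⁻³ rad s⁻¹ → T = 2π/N = 932.86 s ≈ 933 s.

933 s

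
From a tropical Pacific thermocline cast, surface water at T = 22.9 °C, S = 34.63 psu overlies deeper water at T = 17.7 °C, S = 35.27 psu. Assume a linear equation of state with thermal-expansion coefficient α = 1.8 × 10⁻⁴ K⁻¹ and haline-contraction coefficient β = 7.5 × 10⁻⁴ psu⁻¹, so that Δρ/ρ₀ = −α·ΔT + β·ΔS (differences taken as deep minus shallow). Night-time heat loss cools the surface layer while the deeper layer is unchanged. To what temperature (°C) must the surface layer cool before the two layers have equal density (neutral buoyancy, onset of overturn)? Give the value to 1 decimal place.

15.0 °C

Neutral buoyancy requires Δρ = 0, i.e. −α(T_deep − T_surf′) + β(S_deep − S_surf) = 0.
T_surf′ = T_deep − (β/α)·ΔS = 17.7 − (7.5 × 10⁻⁴/1.8 × 10⁻⁴)·(+0.64) = 15.033 °C.
Cooling required: 22.9 − (15.033) = 7.867 °C.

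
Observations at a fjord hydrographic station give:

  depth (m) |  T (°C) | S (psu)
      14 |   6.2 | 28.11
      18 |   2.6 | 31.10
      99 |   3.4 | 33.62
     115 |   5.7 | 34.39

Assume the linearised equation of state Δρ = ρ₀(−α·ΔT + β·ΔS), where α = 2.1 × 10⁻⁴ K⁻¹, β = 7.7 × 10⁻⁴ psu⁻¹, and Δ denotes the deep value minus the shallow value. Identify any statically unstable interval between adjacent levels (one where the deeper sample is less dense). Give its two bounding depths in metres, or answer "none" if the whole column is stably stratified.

Evaluate Δρ/ρ₀ = −αΔT + βΔS across each adjacent pair:
  14–18 m: −αΔT+βΔS = −(2.1 × 10⁻⁴)(-3.6)+(7.7 × 10⁻⁴)(+2.99) = 3.1 × 10⁻³ → stable
  18–99 m: −αΔT+βΔS = −(2.1 × 10⁻⁴)(+0.8)+(7.7 × 10⁻⁴)(+2.52) = 1.8 × 10⁻³ → stable
  99–115 m: −αΔT+βΔS = −(2.1 × 10⁻⁴)(+2.3)+(7.7 × 10⁻⁴)(+0.77) = 1.1 × 10⁻⁴ → stable
Every interval has Δρ > 0: the column is stably stratified throughout.

none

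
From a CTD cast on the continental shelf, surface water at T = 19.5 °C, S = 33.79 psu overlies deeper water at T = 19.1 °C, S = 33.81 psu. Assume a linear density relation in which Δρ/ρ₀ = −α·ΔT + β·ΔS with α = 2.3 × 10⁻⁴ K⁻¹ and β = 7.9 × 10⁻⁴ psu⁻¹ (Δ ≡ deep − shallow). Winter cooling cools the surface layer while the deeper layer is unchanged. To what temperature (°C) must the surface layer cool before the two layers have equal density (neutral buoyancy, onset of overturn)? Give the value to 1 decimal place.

19.0 °C

Neutral buoyancy requires Δρ = 0, i.e. −α(T_deep − T_surf′) + β(S_deep − S_surf) = 0.
T_surf′ = T_deep − (β/α)·ΔS = 19.1 − (7.9 × 10⁻⁴/2.3 × 10⁻⁴)·(+0.02) = 19.031 °C.
Cooling required: 19.5 − (19.031) = 0.469 °C.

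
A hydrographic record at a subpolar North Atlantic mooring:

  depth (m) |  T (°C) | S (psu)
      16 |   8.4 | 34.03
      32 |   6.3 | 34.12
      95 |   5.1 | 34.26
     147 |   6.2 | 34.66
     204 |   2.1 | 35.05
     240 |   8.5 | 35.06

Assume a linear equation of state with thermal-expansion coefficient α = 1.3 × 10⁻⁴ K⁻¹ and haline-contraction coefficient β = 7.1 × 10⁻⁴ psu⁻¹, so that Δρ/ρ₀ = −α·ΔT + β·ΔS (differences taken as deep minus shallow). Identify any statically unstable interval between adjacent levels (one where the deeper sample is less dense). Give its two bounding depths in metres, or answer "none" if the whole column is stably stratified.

Evaluate Δρ/ρ₀ = −αΔT + βΔS across each adjacent pair:
  16–32 m: −αΔT+βΔS = −(1.3 × 10⁻⁴)(-2.1)+(7.1 × 10⁻⁴)(+0.09) = 3.4 × 10⁻⁴ → stable
  32–95 m: −αΔT+βΔS = −(1.3 × 10⁻⁴)(-1.2)+(7.1 × 10⁻⁴)(+0.14) = 2.6 × 10⁻⁴ → stable
  95–147 m: −αΔT+βΔS = −(1.3 × 10⁻⁴)(+1.1)+(7.1 × 10⁻⁴)(+0.40) = 1.4 × 10⁻⁴ → stable
  147–204 m: −αΔT+βΔS = −(1.3 × 10⁻⁴)(-4.1)+(7.1 × 10⁻⁴)(+0.39) = 8.1 × 10⁻⁴ → stable
  204–240 m: −αΔT+βΔS = −(1.3 × 10⁻⁴)(+6.4)+(7.1 × 10⁻⁴)(+0.01) = -8.2 × 10⁻⁴ → UNSTABLE
The 204–240 m interval has Δρ < 0: lighter water underlies denser water.

204–240 m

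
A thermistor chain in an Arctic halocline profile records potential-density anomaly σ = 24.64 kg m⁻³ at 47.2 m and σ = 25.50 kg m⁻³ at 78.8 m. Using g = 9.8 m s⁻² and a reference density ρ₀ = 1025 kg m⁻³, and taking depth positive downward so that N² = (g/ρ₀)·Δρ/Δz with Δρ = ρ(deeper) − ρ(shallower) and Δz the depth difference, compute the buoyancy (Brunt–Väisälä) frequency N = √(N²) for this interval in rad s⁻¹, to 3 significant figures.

0.0161 rad s⁻¹

Δρ = 1025.50 − 1024.64 = 0.86 kg m⁻³ over Δz = 78.8 − 47.2 = 31.6 m.
N² = (9.8/1025) × (0.86/31.6) = 2.6020 × 10⁻⁴ s⁻².
N = √(2.6020 × 10⁻⁴) = 0.016131 rad s⁻¹ ≈ 0.0161 rad s⁻¹.
A positive N² confirms static stability across the interval.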